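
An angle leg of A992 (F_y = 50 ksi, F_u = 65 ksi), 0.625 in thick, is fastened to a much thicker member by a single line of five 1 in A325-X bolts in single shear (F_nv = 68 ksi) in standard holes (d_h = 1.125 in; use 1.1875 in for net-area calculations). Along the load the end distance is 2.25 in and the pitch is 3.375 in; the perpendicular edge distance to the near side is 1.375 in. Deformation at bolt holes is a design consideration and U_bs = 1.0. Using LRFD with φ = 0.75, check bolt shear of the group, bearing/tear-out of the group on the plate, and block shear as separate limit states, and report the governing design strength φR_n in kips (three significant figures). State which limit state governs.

Bolt shear: A_b = π·1²/4 = 0.7854 in²; R_n = 68 × 0.7854 × 5 × 1 = 267 kips → 0.75 × 267 = 200 kips.
Bearing: edge l_c = 1.688, r_n = 82.27 kips; interior l_c = 2.25, r_n = 97.5 kips; R_n = 82.27 + 4·97.5 = 472.3 kips → 354 kips.
Block shear: A_gv = 9.844, A_nv = 6.504, A_nt = 0.4883 in²; R_n = min(0.6F_uA_nv, 0.6F_yA_gv) + U_bs·F_u·A_nt = 285.4 kips → 214 kips.
Bolt shear governs: 200 kips.

200 kips (bolt shear governs)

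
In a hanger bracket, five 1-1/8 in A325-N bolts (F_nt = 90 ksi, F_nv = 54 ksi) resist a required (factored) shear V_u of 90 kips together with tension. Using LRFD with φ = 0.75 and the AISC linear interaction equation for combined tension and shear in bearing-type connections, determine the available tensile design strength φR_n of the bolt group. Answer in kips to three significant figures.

286 kips

A_b = π·1.125²/4 = 0.994 in²; f_rv = 90 / (5 × 0.994) = 18.11 ksi.
F'_nt = 1.3 F_nt − (F_nt / φF_nv) f_rv = 1.3·90 − (90/(0.75·54))·18.11 = 76.76 ksi, capped at F_nt → F'_nt = 76.76 ksi.
R_n = F'_nt · A_b · n = 76.76 × 0.994 × 5 = 381.5 kips.
Design strength φR_n = 0.75 × 381.5 = 286 kips.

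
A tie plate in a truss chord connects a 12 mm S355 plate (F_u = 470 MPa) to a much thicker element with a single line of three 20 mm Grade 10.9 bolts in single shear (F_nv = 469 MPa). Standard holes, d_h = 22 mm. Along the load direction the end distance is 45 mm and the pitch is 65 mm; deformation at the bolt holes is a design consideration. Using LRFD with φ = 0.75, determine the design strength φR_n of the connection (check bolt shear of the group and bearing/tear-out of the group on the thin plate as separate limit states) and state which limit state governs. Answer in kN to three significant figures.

332 kN (bolt shear governs)

Bolt shear: A_b = π·20²/4 = 314.2 mm²; R_n = 469 × 314.2 × 3 × 1 / 1000 = 442 kN → 0.75 × 442 = 332 kN.
Bearing (1.2 l_c t F_u ≤ 2.4 d t F_u): upper limit = 2.4·20·12·470 / 1000 = 270.7 kN.
  Edge l_c = 45 − 22/2 = 34 → r_n = 230.1 kN; interior l_c = 65 − 22 = 43 → r_n = 270.7 kN.
  R_n,bearing = 1·230.1 + 2·270.7 = 771.6 kN → 0.75 × 771.6 = 579 kN.
Bolt shear governs: 332 kN.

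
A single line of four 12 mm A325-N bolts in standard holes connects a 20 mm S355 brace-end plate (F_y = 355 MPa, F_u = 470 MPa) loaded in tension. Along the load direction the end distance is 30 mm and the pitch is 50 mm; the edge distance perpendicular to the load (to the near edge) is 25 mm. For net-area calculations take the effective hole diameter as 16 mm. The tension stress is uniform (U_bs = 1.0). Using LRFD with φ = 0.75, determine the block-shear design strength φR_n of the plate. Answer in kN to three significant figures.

Shear plane L_v = 30 + 3·50 = 180 mm; A_gv = 180 × 20 = 3600 mm².
A_nv = (180 − 3.5·16) × 20 = 2480 mm².
A_nt = (25 − 0.5·16) × 20 = 340 mm².
0.6 F_u A_nv = 699.4 kN; 0.6 F_y A_gv = 766.8 kN → shear rupture governs the shear term.
R_n = 699.4 + 1.0 × 470 × 340 / 1000 = 859.2 kN.
Design strength φR_n = 0.75 × 859.2 = 644 kN.

644 kN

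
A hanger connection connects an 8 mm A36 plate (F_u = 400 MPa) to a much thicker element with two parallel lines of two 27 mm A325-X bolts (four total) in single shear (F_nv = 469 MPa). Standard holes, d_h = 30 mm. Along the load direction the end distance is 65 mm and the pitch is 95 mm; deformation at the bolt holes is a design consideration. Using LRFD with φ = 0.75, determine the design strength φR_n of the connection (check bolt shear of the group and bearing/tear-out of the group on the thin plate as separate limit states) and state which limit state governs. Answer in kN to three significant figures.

599 kN (bearing governs)

Bolt shear: A_b = π·27²/4 = 572.6 mm²; R_n = 469 × 572.6 × 4 × 1 / 1000 = 1074 kN → 0.75 × 1074 = 806 kN.
Bearing (1.2 l_c t F_u ≤ 2.4 d t F_u): upper limit = 2.4·27·8·400 / 1000 = 207.4 kN.
  Edge l_c = 65 − 30/2 = 50 → r_n = 192 kN; interior l_c = 95 − 30 = 65 → r_n = 207.4 kN.
  R_n,bearing = 2·192 + 2·207.4 = 798.7 kN → 0.75 × 798.7 = 599 kN.
Bearing governs: 599 kN.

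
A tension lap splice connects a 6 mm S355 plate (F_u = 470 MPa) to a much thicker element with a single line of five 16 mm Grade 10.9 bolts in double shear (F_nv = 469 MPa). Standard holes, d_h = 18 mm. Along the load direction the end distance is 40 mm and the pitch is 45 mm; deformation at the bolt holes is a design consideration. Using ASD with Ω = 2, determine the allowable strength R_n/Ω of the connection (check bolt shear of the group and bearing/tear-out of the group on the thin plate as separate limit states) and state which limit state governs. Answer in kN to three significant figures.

235 kN (bearing governs)

Bolt shear: A_b = π·16²/4 = 201.1 mm²; R_n = 469 × 201.1 × 5 × 2 / 1000 = 943 kN → 943 / 2 = 471 kN.
Bearing (1.2 l_c t F_u ≤ 2.4 d t F_u): upper limit = 2.4·16·6·470 / 1000 = 108.3 kN.
  Edge l_c = 40 − 18/2 = 31 → r_n = 104.9 kN; interior l_c = 45 − 18 = 27 → r_n = 91.37 kN.
  R_n,bearing = 1·104.9 + 4·91.37 = 470.4 kN → 470.4 / 2 = 235 kN.
Bearing governs: 235 kN.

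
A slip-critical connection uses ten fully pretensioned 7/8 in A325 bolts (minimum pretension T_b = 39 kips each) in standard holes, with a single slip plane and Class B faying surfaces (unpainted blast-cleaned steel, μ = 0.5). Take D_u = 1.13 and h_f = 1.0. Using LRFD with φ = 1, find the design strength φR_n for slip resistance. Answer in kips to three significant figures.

220 kips

R_n = μ · D_u · h_f · T_b · n_s · n_b = 0.5 × 1.13 × 1.0 × 39 × 1 × 10 = 220.3 kips.
Design strength φR_n = 1 × 220.3 = 220 kips.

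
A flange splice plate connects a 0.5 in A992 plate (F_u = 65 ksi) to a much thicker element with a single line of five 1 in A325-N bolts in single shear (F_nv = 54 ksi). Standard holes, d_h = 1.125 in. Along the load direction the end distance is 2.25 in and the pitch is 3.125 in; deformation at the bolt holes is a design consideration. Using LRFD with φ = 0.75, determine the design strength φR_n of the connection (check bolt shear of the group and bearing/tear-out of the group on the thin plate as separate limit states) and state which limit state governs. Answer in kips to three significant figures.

Bolt shear: A_b = π·1²/4 = 0.7854 in²; R_n = 54 × 0.7854 × 5 × 1 = 212.1 kips → 0.75 × 212.1 = 159 kips.
Bearing (1.2 l_c t F_u ≤ 2.4 d t F_u): upper limit = 2.4·1·0.5·65 = 78 kips.
  Edge l_c = 2.25 − 1.125/2 = 1.688 → r_n = 65.81 kips; interior l_c = 3.125 − 1.125 = 2 → r_n = 78 kips.
  R_n,bearing = 1·65.81 + 4·78 = 377.8 kips → 0.75 × 377.8 = 283 kips.
Bolt shear governs: 159 kips.

159 kips (bolt shear governs)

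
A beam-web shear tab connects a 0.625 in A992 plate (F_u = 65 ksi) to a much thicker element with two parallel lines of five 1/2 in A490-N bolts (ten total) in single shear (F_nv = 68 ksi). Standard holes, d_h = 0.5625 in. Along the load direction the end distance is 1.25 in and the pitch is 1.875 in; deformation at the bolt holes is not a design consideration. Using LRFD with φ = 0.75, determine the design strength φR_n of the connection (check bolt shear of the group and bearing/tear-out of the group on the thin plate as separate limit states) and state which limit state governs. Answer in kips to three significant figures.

100 kips (bolt shear governs)

Bolt shear: A_b = π·0.5²/4 = 0.1963 in²; R_n = 68 × 0.1963 × 10 × 1 = 133.5 kips → 0.75 × 133.5 = 100 kips.
Bearing (1.5 l_c t F_u ≤ 3.0 d t F_u): upper limit = 3.0·0.5·0.625·65 = 60.94 kips.
  Edge l_c = 1.25 − 0.5625/2 = 0.9688 → r_n = 59.03 kips; interior l_c = 1.875 − 0.5625 = 1.312 → r_n = 60.94 kips.
  R_n,bearing = 2·59.03 + 8·60.94 = 605.6 kips → 0.75 × 605.6 = 454 kips.
Bolt shear governs: 100 kips.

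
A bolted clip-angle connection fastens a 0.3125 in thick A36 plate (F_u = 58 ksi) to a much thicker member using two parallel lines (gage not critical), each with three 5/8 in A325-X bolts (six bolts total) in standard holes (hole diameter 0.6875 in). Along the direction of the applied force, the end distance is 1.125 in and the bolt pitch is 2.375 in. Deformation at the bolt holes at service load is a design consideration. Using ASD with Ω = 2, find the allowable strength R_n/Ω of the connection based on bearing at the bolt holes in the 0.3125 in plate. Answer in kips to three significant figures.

71.4 kips

Per bolt r_n = 1.2 l_c t F_u ≤ 2.4 d t F_u; upper limit = 2.4 × 0.625 × 0.3125 × 58 = 27.19 kips.
Edge bolt: l_c = 1.125 − 0.6875/2 = 0.7812 in → 1.2 × 0.7812 × 0.3125 × 58 = 16.99 → r_n = 16.99 kips.
Interior bolts: l_c = 2.375 − 0.6875 = 1.688 in → 1.2 × 1.688 × 0.3125 × 58 = 36.7 → r_n = 27.19 kips.
R_n = 2 × 16.99 + 4 × 27.19 = 142.7 kips.
Allowable strength R_n/Ω = 142.7 / 2 = 71.4 kips.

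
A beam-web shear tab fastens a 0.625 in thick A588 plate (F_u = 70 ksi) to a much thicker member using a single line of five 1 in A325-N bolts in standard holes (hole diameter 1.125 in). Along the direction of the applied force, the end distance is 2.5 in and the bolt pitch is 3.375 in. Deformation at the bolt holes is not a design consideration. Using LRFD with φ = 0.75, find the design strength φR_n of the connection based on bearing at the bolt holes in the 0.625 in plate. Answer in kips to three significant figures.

489 kips

Per bolt r_n = 1.5 l_c t F_u ≤ 3.0 d t F_u; upper limit = 3.0 × 1 × 0.625 × 70 = 131.2 kips.
Edge bolt: l_c = 2.5 − 1.125/2 = 1.938 in → 1.5 × 1.938 × 0.625 × 70 = 127.1 → r_n = 127.1 kips.
Interior bolts: l_c = 3.375 − 1.125 = 2.25 in → 1.5 × 2.25 × 0.625 × 70 = 147.7 → r_n = 131.2 kips.
R_n = 1 × 127.1 + 4 × 131.2 = 652.1 kips.
Design strength φR_n = 0.75 × 652.1 = 489 kips.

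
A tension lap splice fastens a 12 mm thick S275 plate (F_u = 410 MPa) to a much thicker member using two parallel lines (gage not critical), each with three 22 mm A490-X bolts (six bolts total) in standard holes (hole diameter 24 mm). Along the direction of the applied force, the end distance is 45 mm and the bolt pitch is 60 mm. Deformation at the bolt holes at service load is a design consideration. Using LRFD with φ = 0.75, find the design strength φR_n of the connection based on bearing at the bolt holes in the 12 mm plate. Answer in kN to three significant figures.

Per bolt r_n = 1.2 l_c t F_u ≤ 2.4 d t F_u; upper limit = 2.4 × 22 × 12 × 410 / 1000 = 259.8 kN.
Edge bolt: l_c = 45 − 24/2 = 33 mm → 1.2 × 33 × 12 × 410 / 1000 = 194.8 → r_n = 194.8 kN.
Interior bolts: l_c = 60 − 24 = 36 mm → 1.2 × 36 × 12 × 410 / 1000 = 212.5 → r_n = 212.5 kN.
R_n = 2 × 194.8 + 4 × 212.5 = 1240 kN.
Design strength φR_n = 0.75 × 1240 = 930 kN.

930 kN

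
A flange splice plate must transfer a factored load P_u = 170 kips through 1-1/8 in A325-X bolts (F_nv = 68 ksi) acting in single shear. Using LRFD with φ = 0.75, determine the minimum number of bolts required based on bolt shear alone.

A_b = π·1.125²/4 = 0.994 in².
Per-bolt design strength φR_n = 0.75 × 68 × 0.994 × 1 = 50.69 kips.
n ≥ 170 / 50.69 = 3.353 → use 4 bolts.

4 bolts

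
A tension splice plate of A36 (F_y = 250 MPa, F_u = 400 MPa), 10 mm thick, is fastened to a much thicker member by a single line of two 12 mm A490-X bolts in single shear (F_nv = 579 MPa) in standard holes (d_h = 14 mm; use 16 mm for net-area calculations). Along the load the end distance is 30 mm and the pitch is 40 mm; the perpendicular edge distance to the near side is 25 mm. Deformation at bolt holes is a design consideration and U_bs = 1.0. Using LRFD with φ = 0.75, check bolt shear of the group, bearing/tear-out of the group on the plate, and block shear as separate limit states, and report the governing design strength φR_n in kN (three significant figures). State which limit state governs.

98.2 kN (bolt shear governs)

Bolt shear: A_b = π·12²/4 = 113.1 mm²; R_n = 579 × 113.1 × 2 × 1 / 1000 = 131 kN → 0.75 × 131 = 98.2 kN.
Bearing: edge l_c = 23, r_n = 110.4 kN; interior l_c = 26, r_n = 115.2 kN; R_n = 110.4 + 1·115.2 = 225.6 kN → 169 kN.
Block shear: A_gv = 700, A_nv = 460, A_nt = 170 mm²; R_n = min(0.6F_uA_nv, 0.6F_yA_gv) + U_bs·F_u·A_nt = 173 kN → 130 kN.
Bolt shear governs: 98.2 kN.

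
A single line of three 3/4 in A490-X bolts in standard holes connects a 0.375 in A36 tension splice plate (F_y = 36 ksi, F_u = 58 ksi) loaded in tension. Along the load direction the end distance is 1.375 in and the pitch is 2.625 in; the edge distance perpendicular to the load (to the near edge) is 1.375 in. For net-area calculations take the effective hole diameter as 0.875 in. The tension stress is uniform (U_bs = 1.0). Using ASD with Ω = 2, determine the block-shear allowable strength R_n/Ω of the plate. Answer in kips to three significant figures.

Shear plane L_v = 1.375 + 2·2.625 = 6.625 in; A_gv = 6.625 × 0.375 = 2.484 in².
A_nv = (6.625 − 2.5·0.875) × 0.375 = 1.664 in².
A_nt = (1.375 − 0.5·0.875) × 0.375 = 0.3516 in².
0.6 F_u A_nv = 57.91 kips; 0.6 F_y A_gv = 53.66 kips → shear yielding governs the shear term.
R_n = 53.66 + 1.0 × 58 × 0.3516 = 74.05 kips.
Allowable strength R_n/Ω = 74.05 / 2 = 37 kips.

37 kips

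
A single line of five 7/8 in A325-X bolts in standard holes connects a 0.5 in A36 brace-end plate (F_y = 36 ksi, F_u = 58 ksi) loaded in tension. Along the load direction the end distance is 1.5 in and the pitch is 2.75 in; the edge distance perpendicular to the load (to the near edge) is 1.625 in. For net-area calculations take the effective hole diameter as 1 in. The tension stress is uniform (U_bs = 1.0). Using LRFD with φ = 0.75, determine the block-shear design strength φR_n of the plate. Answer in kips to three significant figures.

126 kips

Shear plane L_v = 1.5 + 4·2.75 = 12.5 in; A_gv = 12.5 × 0.5 = 6.25 in².
A_nv = (12.5 − 4.5·1) × 0.5 = 4 in².
A_nt = (1.625 − 0.5·1) × 0.5 = 0.5625 in².
0.6 F_u A_nv = 139.2 kips; 0.6 F_y A_gv = 135 kips → shear yielding governs the shear term.
R_n = 135 + 1.0 × 58 × 0.5625 = 167.6 kips.
Design strength φR_n = 0.75 × 167.6 = 126 kips.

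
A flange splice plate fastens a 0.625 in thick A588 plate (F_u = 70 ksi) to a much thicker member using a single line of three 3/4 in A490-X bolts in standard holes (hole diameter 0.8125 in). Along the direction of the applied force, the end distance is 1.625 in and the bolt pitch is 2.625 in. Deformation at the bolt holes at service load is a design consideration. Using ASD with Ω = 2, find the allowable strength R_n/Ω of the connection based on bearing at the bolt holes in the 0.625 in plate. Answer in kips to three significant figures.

111 kips

Per bolt r_n = 1.2 l_c t F_u ≤ 2.4 d t F_u; upper limit = 2.4 × 0.75 × 0.625 × 70 = 78.75 kips.
Edge bolt: l_c = 1.625 − 0.8125/2 = 1.219 in → 1.2 × 1.219 × 0.625 × 70 = 63.98 → r_n = 63.98 kips.
Interior bolts: l_c = 2.625 − 0.8125 = 1.812 in → 1.2 × 1.812 × 0.625 × 70 = 95.16 → r_n = 78.75 kips.
R_n = 1 × 63.98 + 2 × 78.75 = 221.5 kips.
Allowable strength R_n/Ω = 221.5 / 2 = 111 kips.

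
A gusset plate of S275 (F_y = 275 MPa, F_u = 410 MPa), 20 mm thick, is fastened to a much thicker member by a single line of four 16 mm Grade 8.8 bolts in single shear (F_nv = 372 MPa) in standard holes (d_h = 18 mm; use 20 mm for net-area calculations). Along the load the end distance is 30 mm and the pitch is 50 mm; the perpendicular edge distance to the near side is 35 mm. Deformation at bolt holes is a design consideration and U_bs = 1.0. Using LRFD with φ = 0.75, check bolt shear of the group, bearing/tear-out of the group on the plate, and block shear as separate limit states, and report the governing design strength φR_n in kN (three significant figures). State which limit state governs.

Bolt shear: A_b = π·16²/4 = 201.1 mm²; R_n = 372 × 201.1 × 4 × 1 / 1000 = 299.2 kN → 0.75 × 299.2 = 224 kN.
Bearing: edge l_c = 21, r_n = 206.6 kN; interior l_c = 32, r_n = 314.9 kN; R_n = 206.6 + 3·314.9 = 1151 kN → 863 kN.
Block shear: A_gv = 3600, A_nv = 2200, A_nt = 500 mm²; R_n = min(0.6F_uA_nv, 0.6F_yA_gv) + U_bs·F_u·A_nt = 746.2 kN → 560 kN.
Bolt shear governs: 224 kN.

224 kN (bolt shear governs)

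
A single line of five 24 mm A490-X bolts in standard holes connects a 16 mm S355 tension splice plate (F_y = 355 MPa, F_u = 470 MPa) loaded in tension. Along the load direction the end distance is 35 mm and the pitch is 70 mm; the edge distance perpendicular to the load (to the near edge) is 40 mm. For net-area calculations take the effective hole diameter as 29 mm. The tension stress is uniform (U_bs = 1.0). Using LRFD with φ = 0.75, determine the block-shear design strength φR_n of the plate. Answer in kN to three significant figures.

Shear plane L_v = 35 + 4·70 = 315 mm; A_gv = 315 × 16 = 5040 mm².
A_nv = (315 − 4.5·29) × 16 = 2952 mm².
A_nt = (40 − 0.5·29) × 16 = 408 mm².
0.6 F_u A_nv = 832.5 kN; 0.6 F_y A_gv = 1074 kN → shear rupture governs the shear term.
R_n = 832.5 + 1.0 × 470 × 408 / 1000 = 1024 kN.
Design strength φR_n = 0.75 × 1024 = 768 kN.

768 kN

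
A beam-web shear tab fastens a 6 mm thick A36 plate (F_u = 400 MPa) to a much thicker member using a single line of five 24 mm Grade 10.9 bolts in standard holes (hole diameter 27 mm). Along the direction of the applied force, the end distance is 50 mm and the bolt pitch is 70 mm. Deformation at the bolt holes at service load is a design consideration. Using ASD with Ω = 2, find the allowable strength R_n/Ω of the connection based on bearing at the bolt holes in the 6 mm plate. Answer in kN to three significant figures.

Per bolt r_n = 1.2 l_c t F_u ≤ 2.4 d t F_u; upper limit = 2.4 × 24 × 6 × 400 / 1000 = 138.2 kN.
Edge bolt: l_c = 50 − 27/2 = 36.5 mm → 1.2 × 36.5 × 6 × 400 / 1000 = 105.1 → r_n = 105.1 kN.
Interior bolts: l_c = 70 − 27 = 43 mm → 1.2 × 43 × 6 × 400 / 1000 = 123.8 → r_n = 123.8 kN.
R_n = 1 × 105.1 + 4 × 123.8 = 600.5 kN.
Allowable strength R_n/Ω = 600.5 / 2 = 300 kN.

300 kN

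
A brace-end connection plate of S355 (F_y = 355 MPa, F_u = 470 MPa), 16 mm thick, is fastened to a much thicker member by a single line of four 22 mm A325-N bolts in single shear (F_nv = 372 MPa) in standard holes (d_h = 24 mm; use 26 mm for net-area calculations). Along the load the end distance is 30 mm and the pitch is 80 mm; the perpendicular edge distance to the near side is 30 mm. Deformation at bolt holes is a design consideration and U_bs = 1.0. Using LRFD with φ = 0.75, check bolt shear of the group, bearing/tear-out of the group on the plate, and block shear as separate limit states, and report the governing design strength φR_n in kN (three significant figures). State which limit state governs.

424 kN (bolt shear governs)

Bolt shear: A_b = π·22²/4 = 380.1 mm²; R_n = 372 × 380.1 × 4 × 1 / 1000 = 565.6 kN → 0.75 × 565.6 = 424 kN.
Bearing: edge l_c = 18, r_n = 162.4 kN; interior l_c = 56, r_n = 397.1 kN; R_n = 162.4 + 3·397.1 = 1354 kN → 1020 kN.
Block shear: A_gv = 4320, A_nv = 2864, A_nt = 272 mm²; R_n = min(0.6F_uA_nv, 0.6F_yA_gv) + U_bs·F_u·A_nt = 935.5 kN → 702 kN.
Bolt shear governs: 424 kN.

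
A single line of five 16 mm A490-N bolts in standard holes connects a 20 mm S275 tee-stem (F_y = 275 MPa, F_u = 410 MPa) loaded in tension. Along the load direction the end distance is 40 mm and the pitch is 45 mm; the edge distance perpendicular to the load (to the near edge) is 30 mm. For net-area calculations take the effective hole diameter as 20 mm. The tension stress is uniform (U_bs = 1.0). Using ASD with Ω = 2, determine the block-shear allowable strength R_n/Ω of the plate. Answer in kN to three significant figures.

Shear plane L_v = 40 + 4·45 = 220 mm; A_gv = 220 × 20 = 4400 mm².
A_nv = (220 − 4.5·20) × 20 = 2600 mm².
A_nt = (30 − 0.5·20) × 20 = 400 mm².
0.6 F_u A_nv = 639.6 kN; 0.6 F_y A_gv = 726 kN → shear rupture governs the shear term.
R_n = 639.6 + 1.0 × 410 × 400 / 1000 = 803.6 kN.
Allowable strength R_n/Ω = 803.6 / 2 = 402 kN.

402 kN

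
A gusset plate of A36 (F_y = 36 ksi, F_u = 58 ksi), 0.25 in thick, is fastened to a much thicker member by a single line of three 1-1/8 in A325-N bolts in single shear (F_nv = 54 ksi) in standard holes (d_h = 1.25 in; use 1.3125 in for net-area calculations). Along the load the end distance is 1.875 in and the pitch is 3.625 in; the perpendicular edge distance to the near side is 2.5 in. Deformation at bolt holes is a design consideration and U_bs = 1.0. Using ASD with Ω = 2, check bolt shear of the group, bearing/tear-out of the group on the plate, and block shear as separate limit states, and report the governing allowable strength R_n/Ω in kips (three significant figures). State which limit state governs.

38 kips (block shear governs)

Bolt shear: A_b = π·1.125²/4 = 0.994 in²; R_n = 54 × 0.994 × 3 × 1 = 161 kips → 161 / 2 = 80.5 kips.
Bearing: edge l_c = 1.25, r_n = 21.75 kips; interior l_c = 2.375, r_n = 39.15 kips; R_n = 21.75 + 2·39.15 = 100 kips → 50 kips.
Block shear: A_gv = 2.281, A_nv = 1.461, A_nt = 0.4609 in²; R_n = min(0.6F_uA_nv, 0.6F_yA_gv) + U_bs·F_u·A_nt = 76.01 kips → 38 kips.
Block shear governs: 38 kips.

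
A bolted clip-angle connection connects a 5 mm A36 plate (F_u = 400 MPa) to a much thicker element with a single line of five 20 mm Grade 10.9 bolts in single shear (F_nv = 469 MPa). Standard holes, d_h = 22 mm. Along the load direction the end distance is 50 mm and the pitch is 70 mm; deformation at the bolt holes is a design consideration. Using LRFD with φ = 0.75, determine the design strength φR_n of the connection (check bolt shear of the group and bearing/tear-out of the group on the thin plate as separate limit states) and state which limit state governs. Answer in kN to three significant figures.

358 kN (bearing governs)

Bolt shear: A_b = π·20²/4 = 314.2 mm²; R_n = 469 × 314.2 × 5 × 1 / 1000 = 736.7 kN → 0.75 × 736.7 = 553 kN.
Bearing (1.2 l_c t F_u ≤ 2.4 d t F_u): upper limit = 2.4·20·5·400 / 1000 = 96 kN.
  Edge l_c = 50 − 22/2 = 39 → r_n = 93.6 kN; interior l_c = 70 − 22 = 48 → r_n = 96 kN.
  R_n,bearing = 1·93.6 + 4·96 = 477.6 kN → 0.75 × 477.6 = 358 kN.
Bearing governs: 358 kN.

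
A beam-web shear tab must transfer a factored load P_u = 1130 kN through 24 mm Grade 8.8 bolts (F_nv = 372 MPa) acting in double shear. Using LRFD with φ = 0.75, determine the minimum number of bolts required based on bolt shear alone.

5 bolts

A_b = π·24²/4 = 452.4 mm².
Per-bolt design strength φR_n = 0.75 × 372 × 452.4 × 2 / 1000 = 252.4 kN.
n ≥ 1130 / 252.4 = 4.476 → use 5 bolts.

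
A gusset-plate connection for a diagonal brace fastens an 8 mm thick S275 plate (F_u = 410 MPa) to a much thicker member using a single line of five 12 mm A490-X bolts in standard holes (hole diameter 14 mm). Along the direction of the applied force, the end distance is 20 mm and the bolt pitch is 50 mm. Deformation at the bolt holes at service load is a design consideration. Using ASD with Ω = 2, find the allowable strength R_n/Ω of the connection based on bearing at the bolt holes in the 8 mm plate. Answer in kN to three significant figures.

215 kN

Per bolt r_n = 1.2 l_c t F_u ≤ 2.4 d t F_u; upper limit = 2.4 × 12 × 8 × 410 / 1000 = 94.46 kN.
Edge bolt: l_c = 20 − 14/2 = 13 mm → 1.2 × 13 × 8 × 410 / 1000 = 51.17 → r_n = 51.17 kN.
Interior bolts: l_c = 50 − 14 = 36 mm → 1.2 × 36 × 8 × 410 / 1000 = 141.7 → r_n = 94.46 kN.
R_n = 1 × 51.17 + 4 × 94.46 = 429 kN.
Allowable strength R_n/Ω = 429 / 2 = 215 kN.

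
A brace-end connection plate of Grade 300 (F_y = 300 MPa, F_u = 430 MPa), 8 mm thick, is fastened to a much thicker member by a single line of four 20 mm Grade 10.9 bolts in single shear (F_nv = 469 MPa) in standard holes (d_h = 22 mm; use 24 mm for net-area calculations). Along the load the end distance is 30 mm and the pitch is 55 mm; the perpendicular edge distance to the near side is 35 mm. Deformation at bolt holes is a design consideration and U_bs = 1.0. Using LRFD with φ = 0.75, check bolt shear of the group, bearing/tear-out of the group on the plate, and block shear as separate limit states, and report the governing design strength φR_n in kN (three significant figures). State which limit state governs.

Bolt shear: A_b = π·20²/4 = 314.2 mm²; R_n = 469 × 314.2 × 4 × 1 / 1000 = 589.4 kN → 0.75 × 589.4 = 442 kN.
Bearing: edge l_c = 19, r_n = 78.43 kN; interior l_c = 33, r_n = 136.2 kN; R_n = 78.43 + 3·136.2 = 487.1 kN → 365 kN.
Block shear: A_gv = 1560, A_nv = 888, A_nt = 184 mm²; R_n = min(0.6F_uA_nv, 0.6F_yA_gv) + U_bs·F_u·A_nt = 308.2 kN → 231 kN.
Block shear governs: 231 kN.

231 kN (block shear governs)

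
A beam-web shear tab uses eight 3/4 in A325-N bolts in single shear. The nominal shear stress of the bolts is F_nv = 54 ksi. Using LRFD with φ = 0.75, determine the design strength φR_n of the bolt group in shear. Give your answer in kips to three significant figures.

A_b = π × 0.75² / 4 = 0.4418 in².
R_n = F_nv · A_b · n · n_s = 54 × 0.4418 × 8 × 1 = 190.9 kips.
Design strength φR_n = 0.75 × 190.9 = 143 kips.

143 kips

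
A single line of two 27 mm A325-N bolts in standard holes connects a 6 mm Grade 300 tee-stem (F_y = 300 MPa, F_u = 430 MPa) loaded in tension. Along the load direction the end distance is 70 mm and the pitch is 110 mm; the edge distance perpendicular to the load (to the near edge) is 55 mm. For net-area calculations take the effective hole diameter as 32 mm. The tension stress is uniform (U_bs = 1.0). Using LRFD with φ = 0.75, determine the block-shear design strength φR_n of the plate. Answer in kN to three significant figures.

Shear plane L_v = 70 + 1·110 = 180 mm; A_gv = 180 × 6 = 1080 mm².
A_nv = (180 − 1.5·32) × 6 = 792 mm².
A_nt = (55 − 0.5·32) × 6 = 234 mm².
0.6 F_u A_nv = 204.3 kN; 0.6 F_y A_gv = 194.4 kN → shear yielding governs the shear term.
R_n = 194.4 + 1.0 × 430 × 234 / 1000 = 295 kN.
Design strength φR_n = 0.75 × 295 = 221 kN.

221 kN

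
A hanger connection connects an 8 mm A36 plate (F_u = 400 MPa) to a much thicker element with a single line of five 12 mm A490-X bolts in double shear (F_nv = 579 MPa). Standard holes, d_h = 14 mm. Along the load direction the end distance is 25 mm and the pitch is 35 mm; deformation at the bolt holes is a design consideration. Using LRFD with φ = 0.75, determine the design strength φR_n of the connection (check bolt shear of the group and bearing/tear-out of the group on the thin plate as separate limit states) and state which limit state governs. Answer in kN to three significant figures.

294 kN (bearing governs)

Bolt shear: A_b = π·12²/4 = 113.1 mm²; R_n = 579 × 113.1 × 5 × 2 / 1000 = 654.8 kN → 0.75 × 654.8 = 491 kN.
Bearing (1.2 l_c t F_u ≤ 2.4 d t F_u): upper limit = 2.4·12·8·400 / 1000 = 92.16 kN.
  Edge l_c = 25 − 14/2 = 18 → r_n = 69.12 kN; interior l_c = 35 − 14 = 21 → r_n = 80.64 kN.
  R_n,bearing = 1·69.12 + 4·80.64 = 391.7 kN → 0.75 × 391.7 = 294 kN.
Bearing governs: 294 kN.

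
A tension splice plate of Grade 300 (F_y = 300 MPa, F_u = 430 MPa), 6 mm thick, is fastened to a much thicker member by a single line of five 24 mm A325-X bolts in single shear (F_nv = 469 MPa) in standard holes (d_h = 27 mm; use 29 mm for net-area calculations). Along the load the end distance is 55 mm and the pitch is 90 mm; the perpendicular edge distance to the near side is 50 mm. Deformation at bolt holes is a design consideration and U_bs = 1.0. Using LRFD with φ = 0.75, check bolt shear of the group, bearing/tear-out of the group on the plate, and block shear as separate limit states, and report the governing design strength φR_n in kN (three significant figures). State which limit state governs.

Bolt shear: A_b = π·24²/4 = 452.4 mm²; R_n = 469 × 452.4 × 5 × 1 / 1000 = 1061 kN → 0.75 × 1061 = 796 kN.
Bearing: edge l_c = 41.5, r_n = 128.5 kN; interior l_c = 63, r_n = 148.6 kN; R_n = 128.5 + 4·148.6 = 722.9 kN → 542 kN.
Block shear: A_gv = 2490, A_nv = 1707, A_nt = 213 mm²; R_n = min(0.6F_uA_nv, 0.6F_yA_gv) + U_bs·F_u·A_nt = 532 kN → 399 kN.
Block shear governs: 399 kN.

399 kN (block shear governs)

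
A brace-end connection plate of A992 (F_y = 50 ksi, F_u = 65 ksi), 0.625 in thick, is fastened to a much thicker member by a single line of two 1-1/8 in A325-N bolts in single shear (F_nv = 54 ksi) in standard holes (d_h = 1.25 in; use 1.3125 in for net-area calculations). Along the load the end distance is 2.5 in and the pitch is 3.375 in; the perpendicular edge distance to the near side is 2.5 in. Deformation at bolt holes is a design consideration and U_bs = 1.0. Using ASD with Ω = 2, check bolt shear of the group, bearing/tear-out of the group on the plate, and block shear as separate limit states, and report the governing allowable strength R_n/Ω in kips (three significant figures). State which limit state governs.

53.7 kips (bolt shear governs)

Bolt shear: A_b = π·1.125²/4 = 0.994 in²; R_n = 54 × 0.994 × 2 × 1 = 107.4 kips → 107.4 / 2 = 53.7 kips.
Bearing: edge l_c = 1.875, r_n = 91.41 kips; interior l_c = 2.125, r_n = 103.6 kips; R_n = 91.41 + 1·103.6 = 195 kips → 97.5 kips.
Block shear: A_gv = 3.672, A_nv = 2.441, A_nt = 1.152 in²; R_n = min(0.6F_uA_nv, 0.6F_yA_gv) + U_bs·F_u·A_nt = 170.1 kips → 85.1 kips.
Bolt shear governs: 53.7 kips.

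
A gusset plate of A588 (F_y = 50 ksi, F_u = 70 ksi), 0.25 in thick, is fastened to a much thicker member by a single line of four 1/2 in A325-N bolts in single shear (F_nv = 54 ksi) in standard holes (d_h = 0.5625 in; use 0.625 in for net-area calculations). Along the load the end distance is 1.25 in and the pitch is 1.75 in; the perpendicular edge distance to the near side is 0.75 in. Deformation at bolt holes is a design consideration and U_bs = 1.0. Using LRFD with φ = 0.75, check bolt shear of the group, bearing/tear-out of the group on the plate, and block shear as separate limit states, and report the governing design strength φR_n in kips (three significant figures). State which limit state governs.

31.8 kips (bolt shear governs)

Bolt shear: A_b = π·0.5²/4 = 0.1963 in²; R_n = 54 × 0.1963 × 4 × 1 = 42.41 kips → 0.75 × 42.41 = 31.8 kips.
Bearing: edge l_c = 0.9688, r_n = 20.34 kips; interior l_c = 1.188, r_n = 21 kips; R_n = 20.34 + 3·21 = 83.34 kips → 62.5 kips.
Block shear: A_gv = 1.625, A_nv = 1.078, A_nt = 0.1094 in²; R_n = min(0.6F_uA_nv, 0.6F_yA_gv) + U_bs·F_u·A_nt = 52.94 kips → 39.7 kips.
Bolt shear governs: 31.8 kips.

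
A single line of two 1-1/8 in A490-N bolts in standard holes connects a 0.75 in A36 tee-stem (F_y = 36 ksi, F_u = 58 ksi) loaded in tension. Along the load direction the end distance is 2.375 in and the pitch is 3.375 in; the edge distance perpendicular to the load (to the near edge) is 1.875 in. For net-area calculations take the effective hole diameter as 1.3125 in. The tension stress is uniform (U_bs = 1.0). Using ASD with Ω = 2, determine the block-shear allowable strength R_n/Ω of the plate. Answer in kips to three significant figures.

Shear plane L_v = 2.375 + 1·3.375 = 5.75 in; A_gv = 5.75 × 0.75 = 4.312 in².
A_nv = (5.75 − 1.5·1.3125) × 0.75 = 2.836 in².
A_nt = (1.875 − 0.5·1.3125) × 0.75 = 0.9141 in².
0.6 F_u A_nv = 98.69 kips; 0.6 F_y A_gv = 93.15 kips → shear yielding governs the shear term.
R_n = 93.15 + 1.0 × 58 × 0.9141 = 146.2 kips.
Allowable strength R_n/Ω = 146.2 / 2 = 73.1 kips.

73.1 kips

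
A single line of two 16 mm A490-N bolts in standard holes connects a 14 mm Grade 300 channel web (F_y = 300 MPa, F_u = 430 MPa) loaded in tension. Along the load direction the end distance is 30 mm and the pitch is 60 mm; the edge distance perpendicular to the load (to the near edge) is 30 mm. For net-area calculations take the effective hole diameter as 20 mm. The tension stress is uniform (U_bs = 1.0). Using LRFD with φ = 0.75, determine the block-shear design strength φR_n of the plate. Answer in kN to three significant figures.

253 kN

Shear plane L_v = 30 + 1·60 = 90 mm; A_gv = 90 × 14 = 1260 mm².
A_nv = (90 − 1.5·20) × 14 = 840 mm².
A_nt = (30 − 0.5·20) × 14 = 280 mm².
0.6 F_u A_nv = 216.7 kN; 0.6 F_y A_gv = 226.8 kN → shear rupture governs the shear term.
R_n = 216.7 + 1.0 × 430 × 280 / 1000 = 337.1 kN.
Design strength φR_n = 0.75 × 337.1 = 253 kN.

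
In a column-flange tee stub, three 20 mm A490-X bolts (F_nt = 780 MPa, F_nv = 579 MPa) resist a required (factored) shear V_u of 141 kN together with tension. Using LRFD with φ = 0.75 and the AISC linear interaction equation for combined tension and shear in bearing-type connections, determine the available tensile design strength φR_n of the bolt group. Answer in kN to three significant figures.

A_b = π·20²/4 = 314.2 mm²; f_rv = 141 × 1000 / (3 × 314.2) = 149.6 MPa.
F'_nt = 1.3 F_nt − (F_nt / φF_nv) f_rv = 1.3·780 − (780/(0.75·579))·149.6 = 745.3 MPa, capped at F_nt → F'_nt = 745.3 MPa.
R_n = F'_nt · A_b · n = 745.3 × 314.2 × 3 / 1000 = 702.4 kN.
Design strength φR_n = 0.75 × 702.4 = 527 kN.

527 kN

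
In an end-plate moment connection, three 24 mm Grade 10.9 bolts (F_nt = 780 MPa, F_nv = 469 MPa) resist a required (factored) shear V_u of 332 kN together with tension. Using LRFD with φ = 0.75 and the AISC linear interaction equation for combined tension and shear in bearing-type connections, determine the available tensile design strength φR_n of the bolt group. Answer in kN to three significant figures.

A_b = π·24²/4 = 452.4 mm²; f_rv = 332 × 1000 / (3 × 452.4) = 244.6 MPa.
F'_nt = 1.3 F_nt − (F_nt / φF_nv) f_rv = 1.3·780 − (780/(0.75·469))·244.6 = 471.5 MPa, capped at F_nt → F'_nt = 471.5 MPa.
R_n = F'_nt · A_b · n = 471.5 × 452.4 × 3 / 1000 = 640 kN.
Design strength φR_n = 0.75 × 640 = 480 kN.

480 kN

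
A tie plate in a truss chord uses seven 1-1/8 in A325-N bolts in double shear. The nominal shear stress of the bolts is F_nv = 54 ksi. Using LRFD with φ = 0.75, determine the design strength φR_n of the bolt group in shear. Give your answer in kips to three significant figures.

A_b = π × 1.125² / 4 = 0.994 in².
R_n = F_nv · A_b · n · n_s = 54 × 0.994 × 7 × 2 = 751.5 kips.
Design strength φR_n = 0.75 × 751.5 = 564 kips.

564 kips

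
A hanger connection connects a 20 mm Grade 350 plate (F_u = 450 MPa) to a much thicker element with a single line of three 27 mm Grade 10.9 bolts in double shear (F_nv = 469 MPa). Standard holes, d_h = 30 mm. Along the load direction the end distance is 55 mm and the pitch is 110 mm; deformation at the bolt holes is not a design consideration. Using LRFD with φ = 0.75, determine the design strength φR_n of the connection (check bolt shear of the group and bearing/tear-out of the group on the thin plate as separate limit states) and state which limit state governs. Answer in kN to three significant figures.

1210 kN (bolt shear governs)

Bolt shear: A_b = π·27²/4 = 572.6 mm²; R_n = 469 × 572.6 × 3 × 2 / 1000 = 1611 kN → 0.75 × 1611 = 1210 kN.
Bearing (1.5 l_c t F_u ≤ 3.0 d t F_u): upper limit = 3.0·27·20·450 / 1000 = 729 kN.
  Edge l_c = 55 − 30/2 = 40 → r_n = 540 kN; interior l_c = 110 − 30 = 80 → r_n = 729 kN.
  R_n,bearing = 1·540 + 2·729 = 1998 kN → 0.75 × 1998 = 1500 kN.
Bolt shear governs: 1210 kN.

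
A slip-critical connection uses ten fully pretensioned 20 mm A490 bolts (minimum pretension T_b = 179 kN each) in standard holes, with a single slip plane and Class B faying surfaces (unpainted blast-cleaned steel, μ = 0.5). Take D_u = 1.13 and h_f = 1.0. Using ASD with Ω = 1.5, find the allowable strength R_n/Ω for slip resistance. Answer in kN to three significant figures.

674 kN

R_n = μ · D_u · h_f · T_b · n_s · n_b = 0.5 × 1.13 × 1.0 × 179 × 1 × 10 = 1011 kN.
Allowable strength R_n/Ω = 1011 / 1.5 = 674 kN.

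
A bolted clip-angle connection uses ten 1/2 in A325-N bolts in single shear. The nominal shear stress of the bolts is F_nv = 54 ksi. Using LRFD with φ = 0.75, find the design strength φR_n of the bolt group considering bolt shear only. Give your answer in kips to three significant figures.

79.5 kips

A_b = π × 0.5² / 4 = 0.1963 in².
R_n = F_nv · A_b · n · n_s = 54 × 0.1963 × 10 × 1 = 106 kips.
Design strength φR_n = 0.75 × 106 = 79.5 kips.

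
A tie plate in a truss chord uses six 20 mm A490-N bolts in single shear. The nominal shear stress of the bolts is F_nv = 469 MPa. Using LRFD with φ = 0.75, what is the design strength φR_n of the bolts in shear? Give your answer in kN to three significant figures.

663 kN

A_b = π × 20² / 4 = 314.2 mm².
R_n = F_nv · A_b · n · n_s = 469 × 314.2 × 6 × 1 / 1000 = 884 kN.
Design strength φR_n = 0.75 × 884 = 663 kN.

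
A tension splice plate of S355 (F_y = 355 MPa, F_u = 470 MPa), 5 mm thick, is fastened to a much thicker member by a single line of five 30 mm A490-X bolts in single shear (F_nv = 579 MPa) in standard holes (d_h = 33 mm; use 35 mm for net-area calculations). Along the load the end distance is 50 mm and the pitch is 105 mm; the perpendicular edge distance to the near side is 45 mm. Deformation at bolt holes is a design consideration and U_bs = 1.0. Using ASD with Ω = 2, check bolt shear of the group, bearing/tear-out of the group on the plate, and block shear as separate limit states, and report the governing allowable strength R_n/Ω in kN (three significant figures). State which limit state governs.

Bolt shear: A_b = π·30²/4 = 706.9 mm²; R_n = 579 × 706.9 × 5 × 1 / 1000 = 2046 kN → 2046 / 2 = 1020 kN.
Bearing: edge l_c = 33.5, r_n = 94.47 kN; interior l_c = 72, r_n = 169.2 kN; R_n = 94.47 + 4·169.2 = 771.3 kN → 386 kN.
Block shear: A_gv = 2350, A_nv = 1562, A_nt = 137.5 mm²; R_n = min(0.6F_uA_nv, 0.6F_yA_gv) + U_bs·F_u·A_nt = 505.2 kN → 253 kN.
Block shear governs: 253 kN.

253 kN (block shear governs)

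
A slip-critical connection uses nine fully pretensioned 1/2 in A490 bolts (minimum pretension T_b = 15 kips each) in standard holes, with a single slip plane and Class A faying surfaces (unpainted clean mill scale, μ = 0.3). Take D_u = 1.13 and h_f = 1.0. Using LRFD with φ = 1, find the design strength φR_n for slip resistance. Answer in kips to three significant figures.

R_n = μ · D_u · h_f · T_b · n_s · n_b = 0.3 × 1.13 × 1.0 × 15 × 1 × 9 = 45.76 kips.
Design strength φR_n = 1 × 45.76 = 45.8 kips.

45.8 kips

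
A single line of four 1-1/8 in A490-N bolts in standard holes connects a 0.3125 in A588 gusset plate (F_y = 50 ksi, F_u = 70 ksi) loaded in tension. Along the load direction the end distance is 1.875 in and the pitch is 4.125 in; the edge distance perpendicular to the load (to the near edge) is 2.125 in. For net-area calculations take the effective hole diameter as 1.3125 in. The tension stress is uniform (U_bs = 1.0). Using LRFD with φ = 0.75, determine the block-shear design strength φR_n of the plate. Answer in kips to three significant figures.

119 kips

Shear plane L_v = 1.875 + 3·4.125 = 14.25 in; A_gv = 14.25 × 0.3125 = 4.453 in².
A_nv = (14.25 − 3.5·1.3125) × 0.3125 = 3.018 in².
A_nt = (2.125 − 0.5·1.3125) × 0.3125 = 0.459 in².
0.6 F_u A_nv = 126.7 kips; 0.6 F_y A_gv = 133.6 kips → shear rupture governs the shear term.
R_n = 126.7 + 1.0 × 70 × 0.459 = 158.9 kips.
Design strength φR_n = 0.75 × 158.9 = 119 kips.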